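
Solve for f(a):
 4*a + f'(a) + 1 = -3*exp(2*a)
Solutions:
 f(a) = C1 - 2*a^2 - a - 3*exp(2*a)/2


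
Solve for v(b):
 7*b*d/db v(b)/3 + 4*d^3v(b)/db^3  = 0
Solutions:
 v(b) = C1 + Integral(C2*airyai(-126^(1/3)*b/6) + C3*airybi(-126^(1/3)*b/6), b)


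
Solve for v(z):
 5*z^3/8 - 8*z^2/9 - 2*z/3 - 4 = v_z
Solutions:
 v(z) = C1 + 5*z^4/32 - 8*z^3/27 - z^2/3 - 4*z


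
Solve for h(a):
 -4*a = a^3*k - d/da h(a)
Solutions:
 h(a) = C1 + a^4*k/4 + 2*a^2


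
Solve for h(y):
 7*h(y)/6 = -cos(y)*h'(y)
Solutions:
 h(y) = C1*(sin(y) - 1)^(7/12)/(sin(y) + 1)^(7/12)


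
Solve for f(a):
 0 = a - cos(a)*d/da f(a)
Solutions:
 f(a) = C1 + Integral(a/cos(a), a)


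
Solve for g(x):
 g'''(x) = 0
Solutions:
 g(x) = C1 + C2*x + C3*x^2


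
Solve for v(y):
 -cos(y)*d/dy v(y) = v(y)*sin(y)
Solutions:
 v(y) = C1*cos(y)


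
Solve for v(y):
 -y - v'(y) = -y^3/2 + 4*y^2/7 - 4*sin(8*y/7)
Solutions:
 v(y) = C1 + y^4/8 - 4*y^3/21 - y^2/2 - 7*cos(8*y/7)/2


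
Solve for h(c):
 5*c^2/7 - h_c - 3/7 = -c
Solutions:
 h(c) = C1 + 5*c^3/21 + c^2/2 - 3*c/7


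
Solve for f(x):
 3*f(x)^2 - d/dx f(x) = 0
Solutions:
 f(x) = -1/(C1 + 3*x)


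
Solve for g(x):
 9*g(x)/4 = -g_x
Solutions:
 g(x) = C1*exp(-9*x/4)


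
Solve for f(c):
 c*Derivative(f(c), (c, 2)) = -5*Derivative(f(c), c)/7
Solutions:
 f(c) = C1 + C2*c^(2/7)


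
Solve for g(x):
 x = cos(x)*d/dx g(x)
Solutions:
 g(x) = C1 + Integral(x/cos(x), x)


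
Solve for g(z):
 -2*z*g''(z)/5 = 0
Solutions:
 g(z) = C1 + C2*z


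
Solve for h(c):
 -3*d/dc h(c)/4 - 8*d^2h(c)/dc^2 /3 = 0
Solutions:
 h(c) = C1 + C2*exp(-9*c/32)


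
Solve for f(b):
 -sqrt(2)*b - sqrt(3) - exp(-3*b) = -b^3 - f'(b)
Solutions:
 f(b) = C1 - b^4/4 + sqrt(2)*b^2/2 + sqrt(3)*b - exp(-3*b)/3


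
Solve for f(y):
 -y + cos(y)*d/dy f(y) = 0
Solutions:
 f(y) = C1 + Integral(y/cos(y), y)


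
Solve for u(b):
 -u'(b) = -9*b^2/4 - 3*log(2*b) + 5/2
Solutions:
 u(b) = C1 + 3*b^3/4 + 3*b*log(b) - 11*b/2 + 3*b*log(2)


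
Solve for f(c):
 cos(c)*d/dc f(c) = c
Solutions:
 f(c) = C1 + Integral(c/cos(c), c)


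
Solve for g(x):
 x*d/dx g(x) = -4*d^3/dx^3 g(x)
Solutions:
 g(x) = C1 + Integral(C2*airyai(-2^(1/3)*x/2) + C3*airybi(-2^(1/3)*x/2), x)


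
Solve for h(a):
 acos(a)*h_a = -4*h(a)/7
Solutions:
 h(a) = C1*exp(-4*Integral(1/acos(a), a)/7)


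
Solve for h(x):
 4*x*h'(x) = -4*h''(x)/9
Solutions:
 h(x) = C1 + C2*erf(3*sqrt(2)*x/2)


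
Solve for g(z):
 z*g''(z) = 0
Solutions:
 g(z) = C1 + C2*z


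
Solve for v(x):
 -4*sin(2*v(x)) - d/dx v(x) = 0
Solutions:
 v(x) = pi - acos((-C1 - exp(16*x))/(C1 - exp(16*x)))/2
 v(x) = acos((-C1 - exp(16*x))/(C1 - exp(16*x)))/2


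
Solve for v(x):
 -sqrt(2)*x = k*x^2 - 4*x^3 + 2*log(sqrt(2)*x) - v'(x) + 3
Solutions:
 v(x) = C1 + k*x^3/3 - x^4 + sqrt(2)*x^2/2 + 2*x*log(x) + x*log(2) + x


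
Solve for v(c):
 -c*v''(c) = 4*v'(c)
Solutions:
 v(c) = C1 + C2/c^3


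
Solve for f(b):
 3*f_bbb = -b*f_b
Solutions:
 f(b) = C1 + Integral(C2*airyai(-3^(2/3)*b/3) + C3*airybi(-3^(2/3)*b/3), b)


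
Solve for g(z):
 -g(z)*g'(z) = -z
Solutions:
 g(z) = -sqrt(C1 + z^2)
 g(z) = sqrt(C1 + z^2)


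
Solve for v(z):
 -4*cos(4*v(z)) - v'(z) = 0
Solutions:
 v(z) = -asin((C1 + exp(32*z))/(C1 - exp(32*z)))/4 + pi/4
 v(z) = asin((C1 + exp(32*z))/(C1 - exp(32*z)))/4


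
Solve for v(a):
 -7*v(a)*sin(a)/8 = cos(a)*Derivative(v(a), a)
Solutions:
 v(a) = C1*cos(a)^(7/8)


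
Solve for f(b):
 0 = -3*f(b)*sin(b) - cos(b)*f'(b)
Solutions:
 f(b) = C1*cos(b)^3


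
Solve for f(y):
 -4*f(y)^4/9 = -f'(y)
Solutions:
 f(y) = 3^(1/3)*(-1/(C1 + 4*y))^(1/3)
 f(y) = (-1/(C1 + 4*y))^(1/3)*(-3^(1/3) - 3^(5/6)*I)/2
 f(y) = (-1/(C1 + 4*y))^(1/3)*(-3^(1/3) + 3^(5/6)*I)/2


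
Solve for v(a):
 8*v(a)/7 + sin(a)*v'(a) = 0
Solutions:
 v(a) = C1*(cos(a) + 1)^(4/7)/(cos(a) - 1)^(4/7)


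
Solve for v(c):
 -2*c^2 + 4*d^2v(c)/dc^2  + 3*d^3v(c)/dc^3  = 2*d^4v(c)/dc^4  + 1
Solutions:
 v(c) = C1 + C2*c + C3*exp(c*(3 - sqrt(41))/4) + C4*exp(c*(3 + sqrt(41))/4) + c^4/24 - c^3/8 + 21*c^2/32


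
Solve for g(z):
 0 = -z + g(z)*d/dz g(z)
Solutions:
 g(z) = -sqrt(C1 + z^2)
 g(z) = sqrt(C1 + z^2)


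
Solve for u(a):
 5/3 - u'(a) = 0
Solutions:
 u(a) = C1 + 5*a/3


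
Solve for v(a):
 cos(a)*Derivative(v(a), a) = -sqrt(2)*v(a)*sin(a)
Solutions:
 v(a) = C1*cos(a)^(sqrt(2))


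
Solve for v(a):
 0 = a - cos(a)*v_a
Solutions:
 v(a) = C1 + Integral(a/cos(a), a)


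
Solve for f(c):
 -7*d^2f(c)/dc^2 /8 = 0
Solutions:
 f(c) = C1 + C2*c


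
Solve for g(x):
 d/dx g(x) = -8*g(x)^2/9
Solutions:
 g(x) = 9/(C1 + 8*x)


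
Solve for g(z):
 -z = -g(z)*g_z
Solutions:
 g(z) = -sqrt(C1 + z^2)
 g(z) = sqrt(C1 + z^2)


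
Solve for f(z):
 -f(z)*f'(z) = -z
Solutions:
 f(z) = -sqrt(C1 + z^2)
 f(z) = sqrt(C1 + z^2)


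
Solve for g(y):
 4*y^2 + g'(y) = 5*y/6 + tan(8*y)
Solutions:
 g(y) = C1 - 4*y^3/3 + 5*y^2/12 - log(cos(8*y))/8


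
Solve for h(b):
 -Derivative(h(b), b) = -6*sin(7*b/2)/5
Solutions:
 h(b) = C1 - 12*cos(7*b/2)/35


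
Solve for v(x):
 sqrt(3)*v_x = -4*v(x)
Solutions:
 v(x) = C1*exp(-4*sqrt(3)*x/3)


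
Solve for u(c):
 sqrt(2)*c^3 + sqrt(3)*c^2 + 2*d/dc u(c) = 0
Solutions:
 u(c) = C1 - sqrt(2)*c^4/8 - sqrt(3)*c^3/6


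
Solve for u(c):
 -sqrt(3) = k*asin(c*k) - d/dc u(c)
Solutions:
 u(c) = C1 + sqrt(3)*c + k*Piecewise((c*asin(c*k) + sqrt(-c^2*k^2 + 1)/k, Ne(k, 0)), (0, True))


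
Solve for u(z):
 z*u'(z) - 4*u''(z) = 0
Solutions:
 u(z) = C1 + C2*erfi(sqrt(2)*z/4)


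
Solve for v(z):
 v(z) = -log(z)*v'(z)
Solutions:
 v(z) = C1*exp(-li(z))


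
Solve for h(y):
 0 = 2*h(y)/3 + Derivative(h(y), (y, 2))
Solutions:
 h(y) = C1*sin(sqrt(6)*y/3) + C2*cos(sqrt(6)*y/3)


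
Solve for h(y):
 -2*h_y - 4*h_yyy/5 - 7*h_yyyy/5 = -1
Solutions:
 h(y) = C1 + C2*exp(y*(-8 + 16/(21*sqrt(101145) + 6679)^(1/3) + (21*sqrt(101145) + 6679)^(1/3))/42)*sin(sqrt(3)*y*(-(21*sqrt(101145) + 6679)^(1/3) + 16/(21*sqrt(101145) + 6679)^(1/3))/42) + C3*exp(y*(-8 + 16/(21*sqrt(101145) + 6679)^(1/3) + (21*sqrt(101145) + 6679)^(1/3))/42)*cos(sqrt(3)*y*(-(21*sqrt(101145) + 6679)^(1/3) + 16/(21*sqrt(101145) + 6679)^(1/3))/42) + C4*exp(-y*(16/(21*sqrt(101145) + 6679)^(1/3) + 4 + (21*sqrt(101145) + 6679)^(1/3))/21) + y/2


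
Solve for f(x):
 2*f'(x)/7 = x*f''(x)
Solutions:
 f(x) = C1 + C2*x^(9/7)


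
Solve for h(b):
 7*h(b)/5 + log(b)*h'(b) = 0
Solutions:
 h(b) = C1*exp(-7*li(b)/5)


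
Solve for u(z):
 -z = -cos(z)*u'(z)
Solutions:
 u(z) = C1 + Integral(z/cos(z), z)


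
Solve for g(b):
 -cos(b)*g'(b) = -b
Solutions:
 g(b) = C1 + Integral(b/cos(b), b)


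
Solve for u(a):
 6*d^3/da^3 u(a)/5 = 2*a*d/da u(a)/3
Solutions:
 u(a) = C1 + Integral(C2*airyai(15^(1/3)*a/3) + C3*airybi(15^(1/3)*a/3), a)


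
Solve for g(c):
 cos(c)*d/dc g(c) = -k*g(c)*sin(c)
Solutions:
 g(c) = C1*exp(k*log(cos(c)))


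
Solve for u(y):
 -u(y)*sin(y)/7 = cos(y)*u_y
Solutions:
 u(y) = C1*cos(y)^(1/7)


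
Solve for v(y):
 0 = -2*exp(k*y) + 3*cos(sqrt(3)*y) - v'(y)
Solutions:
 v(y) = C1 + sqrt(3)*sin(sqrt(3)*y) - 2*exp(k*y)/k


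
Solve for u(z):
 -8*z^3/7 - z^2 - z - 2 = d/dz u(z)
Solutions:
 u(z) = C1 - 2*z^4/7 - z^3/3 - z^2/2 - 2*z


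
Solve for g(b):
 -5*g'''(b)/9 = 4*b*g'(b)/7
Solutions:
 g(b) = C1 + Integral(C2*airyai(-210^(2/3)*b/35) + C3*airybi(-210^(2/3)*b/35), b)


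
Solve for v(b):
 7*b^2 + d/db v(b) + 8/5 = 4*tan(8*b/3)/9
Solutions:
 v(b) = C1 - 7*b^3/3 - 8*b/5 - log(cos(8*b/3))/6


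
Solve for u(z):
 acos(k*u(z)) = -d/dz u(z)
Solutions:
 Integral(1/acos(_y*k), (_y, u(z))) = C1 - z


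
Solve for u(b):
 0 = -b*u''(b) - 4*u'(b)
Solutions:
 u(b) = C1 + C2/b^3


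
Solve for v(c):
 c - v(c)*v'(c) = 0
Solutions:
 v(c) = -sqrt(C1 + c^2)
 v(c) = sqrt(C1 + c^2)


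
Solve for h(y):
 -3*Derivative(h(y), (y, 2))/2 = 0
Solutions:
 h(y) = C1 + C2*y


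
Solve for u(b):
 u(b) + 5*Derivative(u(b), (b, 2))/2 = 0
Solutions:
 u(b) = C1*sin(sqrt(10)*b/5) + C2*cos(sqrt(10)*b/5)


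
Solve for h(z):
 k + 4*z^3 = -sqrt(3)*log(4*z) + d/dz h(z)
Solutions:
 h(z) = C1 + k*z + z^4 + sqrt(3)*z*log(z) - sqrt(3)*z + 2*sqrt(3)*z*log(2)


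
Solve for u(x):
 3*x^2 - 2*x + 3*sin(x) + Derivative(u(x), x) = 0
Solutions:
 u(x) = C1 - x^3 + x^2 + 3*cos(x)


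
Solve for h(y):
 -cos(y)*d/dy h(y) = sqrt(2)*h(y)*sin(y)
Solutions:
 h(y) = C1*cos(y)^(sqrt(2))


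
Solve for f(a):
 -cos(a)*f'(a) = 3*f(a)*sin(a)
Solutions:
 f(a) = C1*cos(a)^3


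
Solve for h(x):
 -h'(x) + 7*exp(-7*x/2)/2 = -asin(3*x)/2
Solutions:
 h(x) = C1 + x*asin(3*x)/2 + sqrt(1 - 9*x^2)/6 - exp(-7*x/2)


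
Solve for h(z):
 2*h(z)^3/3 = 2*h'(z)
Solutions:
 h(z) = -sqrt(6)*sqrt(-1/(C1 + z))/2
 h(z) = sqrt(6)*sqrt(-1/(C1 + z))/2


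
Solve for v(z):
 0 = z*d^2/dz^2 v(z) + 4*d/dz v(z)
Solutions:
 v(z) = C1 + C2/z^3


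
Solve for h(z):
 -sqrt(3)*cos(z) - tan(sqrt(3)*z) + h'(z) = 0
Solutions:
 h(z) = C1 - sqrt(3)*log(cos(sqrt(3)*z))/3 + sqrt(3)*sin(z)


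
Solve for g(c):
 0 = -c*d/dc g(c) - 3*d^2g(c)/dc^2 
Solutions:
 g(c) = C1 + C2*erf(sqrt(6)*c/6)


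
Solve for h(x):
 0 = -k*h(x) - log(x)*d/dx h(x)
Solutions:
 h(x) = C1*exp(-k*li(x))


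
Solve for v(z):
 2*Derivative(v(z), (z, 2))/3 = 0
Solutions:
 v(z) = C1 + C2*z


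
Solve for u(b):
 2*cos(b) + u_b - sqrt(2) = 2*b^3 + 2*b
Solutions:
 u(b) = C1 + b^4/2 + b^2 + sqrt(2)*b - 2*sin(b)


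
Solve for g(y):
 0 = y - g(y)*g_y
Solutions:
 g(y) = -sqrt(C1 + y^2)
 g(y) = sqrt(C1 + y^2)


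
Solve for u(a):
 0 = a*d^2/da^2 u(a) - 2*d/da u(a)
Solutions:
 u(a) = C1 + C2*a^3


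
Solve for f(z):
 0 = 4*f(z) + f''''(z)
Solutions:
 f(z) = (C1*sin(z) + C2*cos(z))*exp(-z) + (C3*sin(z) + C4*cos(z))*exp(z)


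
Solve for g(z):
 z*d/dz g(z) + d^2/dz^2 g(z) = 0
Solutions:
 g(z) = C1 + C2*erf(sqrt(2)*z/2)


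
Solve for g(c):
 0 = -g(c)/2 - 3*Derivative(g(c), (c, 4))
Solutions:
 g(c) = (C1*sin(2^(1/4)*3^(3/4)*c/6) + C2*cos(2^(1/4)*3^(3/4)*c/6))*exp(-2^(1/4)*3^(3/4)*c/6) + (C3*sin(2^(1/4)*3^(3/4)*c/6) + C4*cos(2^(1/4)*3^(3/4)*c/6))*exp(2^(1/4)*3^(3/4)*c/6)


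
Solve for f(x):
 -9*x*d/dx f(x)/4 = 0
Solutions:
 f(x) = C1


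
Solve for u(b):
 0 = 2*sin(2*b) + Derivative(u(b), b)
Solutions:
 u(b) = C1 + cos(2*b)


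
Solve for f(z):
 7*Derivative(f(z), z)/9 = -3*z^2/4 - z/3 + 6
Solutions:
 f(z) = C1 - 9*z^3/28 - 3*z^2/14 + 54*z/7


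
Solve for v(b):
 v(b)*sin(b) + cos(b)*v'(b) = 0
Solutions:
 v(b) = C1*cos(b)


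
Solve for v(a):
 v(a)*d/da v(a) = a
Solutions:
 v(a) = -sqrt(C1 + a^2)
 v(a) = sqrt(C1 + a^2)


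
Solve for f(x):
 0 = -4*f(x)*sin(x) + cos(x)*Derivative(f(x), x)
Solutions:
 f(x) = C1/cos(x)^4


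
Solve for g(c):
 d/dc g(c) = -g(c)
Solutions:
 g(c) = C1*exp(-c)


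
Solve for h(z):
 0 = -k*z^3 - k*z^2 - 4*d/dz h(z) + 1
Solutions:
 h(z) = C1 - k*z^4/16 - k*z^3/12 + z/4


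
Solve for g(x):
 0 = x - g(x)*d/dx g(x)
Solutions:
 g(x) = -sqrt(C1 + x^2)
 g(x) = sqrt(C1 + x^2)


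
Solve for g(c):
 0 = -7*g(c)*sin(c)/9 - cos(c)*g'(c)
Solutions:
 g(c) = C1*cos(c)^(7/9)


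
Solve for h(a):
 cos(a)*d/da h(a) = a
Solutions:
 h(a) = C1 + Integral(a/cos(a), a)


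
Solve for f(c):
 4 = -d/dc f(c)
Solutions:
 f(c) = C1 - 4*c


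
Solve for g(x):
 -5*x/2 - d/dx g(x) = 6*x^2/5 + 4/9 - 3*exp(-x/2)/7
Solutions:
 g(x) = C1 - 2*x^3/5 - 5*x^2/4 - 4*x/9 - 6*exp(-x/2)/7


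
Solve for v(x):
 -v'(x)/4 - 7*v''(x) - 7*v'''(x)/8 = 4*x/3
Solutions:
 v(x) = C1 + C2*exp(x*(-4 + sqrt(770)/7)) + C3*exp(-x*(sqrt(770)/7 + 4)) - 8*x^2/3 + 448*x/3


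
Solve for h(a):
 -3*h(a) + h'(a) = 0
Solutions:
 h(a) = C1*exp(3*a)


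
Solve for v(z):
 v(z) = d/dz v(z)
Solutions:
 v(z) = C1*exp(z)


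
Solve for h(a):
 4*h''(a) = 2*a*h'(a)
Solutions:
 h(a) = C1 + C2*erfi(a/2)


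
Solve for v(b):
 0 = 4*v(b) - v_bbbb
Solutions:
 v(b) = C1*exp(-sqrt(2)*b) + C2*exp(sqrt(2)*b) + C3*sin(sqrt(2)*b) + C4*cos(sqrt(2)*b)


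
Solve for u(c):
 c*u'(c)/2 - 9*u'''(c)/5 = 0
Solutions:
 u(c) = C1 + Integral(C2*airyai(60^(1/3)*c/6) + C3*airybi(60^(1/3)*c/6), c)


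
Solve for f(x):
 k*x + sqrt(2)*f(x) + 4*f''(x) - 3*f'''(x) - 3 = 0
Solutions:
 f(x) = C1*exp(x*(-2^(2/3)*(128 + 243*sqrt(2) + sqrt(-16384 + (128 + 243*sqrt(2))^2))^(1/3) - 32*2^(1/3)/(128 + 243*sqrt(2) + sqrt(-16384 + (128 + 243*sqrt(2))^2))^(1/3) + 16)/36)*sin(2^(1/3)*sqrt(3)*x*(-2^(1/3)*(128 + 243*sqrt(2) + sqrt(-16384 + (128 + 243*sqrt(2))^2))^(1/3) + 32/(128 + 243*sqrt(2) + sqrt(-16384 + (128 + 243*sqrt(2))^2))^(1/3))/36) + C2*exp(x*(-2^(2/3)*(128 + 243*sqrt(2) + sqrt(-16384 + (128 + 243*sqrt(2))^2))^(1/3) - 32*2^(1/3)/(128 + 243*sqrt(2) + sqrt(-16384 + (128 + 243*sqrt(2))^2))^(1/3) + 16)/36)*cos(2^(1/3)*sqrt(3)*x*(-2^(1/3)*(128 + 243*sqrt(2) + sqrt(-16384 + (128 + 243*sqrt(2))^2))^(1/3) + 32/(128 + 243*sqrt(2) + sqrt(-16384 + (128 + 243*sqrt(2))^2))^(1/3))/36) + C3*exp(x*(32*2^(1/3)/(128 + 243*sqrt(2) + sqrt(-16384 + (128 + 243*sqrt(2))^2))^(1/3) + 8 + 2^(2/3)*(128 + 243*sqrt(2) + sqrt(-16384 + (128 + 243*sqrt(2))^2))^(1/3))/18) - sqrt(2)*k*x/2 + 3*sqrt(2)/2


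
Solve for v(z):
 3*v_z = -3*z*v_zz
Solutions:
 v(z) = C1 + C2*log(z)


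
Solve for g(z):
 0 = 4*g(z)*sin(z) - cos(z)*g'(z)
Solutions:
 g(z) = C1/cos(z)^4


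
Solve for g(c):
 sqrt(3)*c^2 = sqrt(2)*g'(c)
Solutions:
 g(c) = C1 + sqrt(6)*c^3/6


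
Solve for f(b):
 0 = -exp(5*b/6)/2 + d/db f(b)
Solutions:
 f(b) = C1 + 3*exp(5*b/6)/5


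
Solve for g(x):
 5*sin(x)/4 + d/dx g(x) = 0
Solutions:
 g(x) = C1 + 5*cos(x)/4


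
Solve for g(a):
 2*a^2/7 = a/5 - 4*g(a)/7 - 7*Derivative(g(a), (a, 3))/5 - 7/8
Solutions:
 g(a) = C3*exp(-140^(1/3)*a/7) - a^2/2 + 7*a/20 + (C1*sin(140^(1/3)*sqrt(3)*a/14) + C2*cos(140^(1/3)*sqrt(3)*a/14))*exp(140^(1/3)*a/14) - 49/32


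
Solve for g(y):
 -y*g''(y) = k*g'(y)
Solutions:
 g(y) = C1 + y^(1 - re(k))*(C2*sin(log(y)*Abs(im(k))) + C3*cos(log(y)*im(k)))


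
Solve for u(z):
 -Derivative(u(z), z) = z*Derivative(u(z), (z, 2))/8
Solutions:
 u(z) = C1 + C2/z^7


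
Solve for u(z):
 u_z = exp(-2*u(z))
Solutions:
 u(z) = log(-sqrt(C1 + 2*z))
 u(z) = log(C1 + 2*z)/2


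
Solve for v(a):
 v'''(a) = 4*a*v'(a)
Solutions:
 v(a) = C1 + Integral(C2*airyai(2^(2/3)*a) + C3*airybi(2^(2/3)*a), a)


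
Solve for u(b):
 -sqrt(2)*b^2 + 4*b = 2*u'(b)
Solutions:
 u(b) = C1 - sqrt(2)*b^3/6 + b^2


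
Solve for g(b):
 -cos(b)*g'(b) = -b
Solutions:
 g(b) = C1 + Integral(b/cos(b), b)


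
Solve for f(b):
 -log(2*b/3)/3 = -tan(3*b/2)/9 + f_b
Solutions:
 f(b) = C1 - b*log(b)/3 - b*log(2)/3 + b/3 + b*log(3)/3 - 2*log(cos(3*b/2))/27


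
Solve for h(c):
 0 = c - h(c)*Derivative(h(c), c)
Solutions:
 h(c) = -sqrt(C1 + c^2)
 h(c) = sqrt(C1 + c^2)


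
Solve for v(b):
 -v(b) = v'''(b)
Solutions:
 v(b) = C3*exp(-b) + (C1*sin(sqrt(3)*b/2) + C2*cos(sqrt(3)*b/2))*exp(b/2)


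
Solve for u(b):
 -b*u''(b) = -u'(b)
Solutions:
 u(b) = C1 + C2*b^2


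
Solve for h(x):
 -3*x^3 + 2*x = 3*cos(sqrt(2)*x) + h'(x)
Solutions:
 h(x) = C1 - 3*x^4/4 + x^2 - 3*sqrt(2)*sin(sqrt(2)*x)/2


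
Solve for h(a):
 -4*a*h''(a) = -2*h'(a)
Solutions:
 h(a) = C1 + C2*a^(3/2)


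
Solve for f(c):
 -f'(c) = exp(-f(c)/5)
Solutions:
 f(c) = 5*log(C1 - c/5)


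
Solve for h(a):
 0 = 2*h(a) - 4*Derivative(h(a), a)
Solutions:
 h(a) = C1*exp(a/2)


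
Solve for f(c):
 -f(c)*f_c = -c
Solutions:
 f(c) = -sqrt(C1 + c^2)
 f(c) = sqrt(C1 + c^2)


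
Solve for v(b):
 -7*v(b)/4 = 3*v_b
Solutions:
 v(b) = C1*exp(-7*b/12)


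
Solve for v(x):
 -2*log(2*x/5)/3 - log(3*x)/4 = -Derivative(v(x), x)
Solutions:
 v(x) = C1 + 11*x*log(x)/12 - 2*x*log(5)/3 - 11*x/12 + x*log(3)/4 + 2*x*log(2)/3


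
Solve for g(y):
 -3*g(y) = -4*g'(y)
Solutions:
 g(y) = C1*exp(3*y/4)


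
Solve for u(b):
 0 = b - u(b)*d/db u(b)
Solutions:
 u(b) = -sqrt(C1 + b^2)
 u(b) = sqrt(C1 + b^2)


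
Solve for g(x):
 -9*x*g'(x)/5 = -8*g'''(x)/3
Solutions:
 g(x) = C1 + Integral(C2*airyai(3*5^(2/3)*x/10) + C3*airybi(3*5^(2/3)*x/10), x)


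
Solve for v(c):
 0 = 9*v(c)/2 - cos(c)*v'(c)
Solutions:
 v(c) = C1*(sin(c) + 1)^(1/4)*(sin(c)^2 + 2*sin(c) + 1)/((sin(c) - 1)^(1/4)*(sin(c)^2 - 2*sin(c) + 1))


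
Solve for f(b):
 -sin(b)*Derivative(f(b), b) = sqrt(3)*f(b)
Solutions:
 f(b) = C1*(cos(b) + 1)^(sqrt(3)/2)/(cos(b) - 1)^(sqrt(3)/2)


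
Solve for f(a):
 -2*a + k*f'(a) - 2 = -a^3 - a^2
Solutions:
 f(a) = C1 - a^4/(4*k) - a^3/(3*k) + a^2/k + 2*a/k


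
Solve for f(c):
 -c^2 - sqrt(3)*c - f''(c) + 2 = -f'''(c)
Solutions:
 f(c) = C1 + C2*c + C3*exp(c) - c^4/12 + c^3*(-2 - sqrt(3))/6 - sqrt(3)*c^2/2


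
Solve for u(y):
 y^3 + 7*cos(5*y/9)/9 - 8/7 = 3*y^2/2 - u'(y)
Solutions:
 u(y) = C1 - y^4/4 + y^3/2 + 8*y/7 - 7*sin(5*y/9)/5


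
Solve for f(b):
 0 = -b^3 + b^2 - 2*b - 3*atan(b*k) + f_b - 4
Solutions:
 f(b) = C1 + b^4/4 - b^3/3 + b^2 + 4*b + 3*Piecewise((b*atan(b*k) - log(b^2*k^2 + 1)/(2*k), Ne(k, 0)), (0, True))


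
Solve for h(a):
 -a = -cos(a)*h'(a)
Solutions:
 h(a) = C1 + Integral(a/cos(a), a)


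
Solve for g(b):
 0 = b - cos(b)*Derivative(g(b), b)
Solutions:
 g(b) = C1 + Integral(b/cos(b), b)


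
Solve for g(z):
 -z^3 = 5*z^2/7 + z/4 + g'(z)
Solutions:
 g(z) = C1 - z^4/4 - 5*z^3/21 - z^2/8


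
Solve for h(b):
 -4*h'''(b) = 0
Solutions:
 h(b) = C1 + C2*b + C3*b^2


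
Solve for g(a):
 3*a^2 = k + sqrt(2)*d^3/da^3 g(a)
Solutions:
 g(a) = C1 + C2*a + C3*a^2 + sqrt(2)*a^5/40 - sqrt(2)*a^3*k/12


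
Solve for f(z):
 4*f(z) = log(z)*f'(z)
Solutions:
 f(z) = C1*exp(4*li(z))


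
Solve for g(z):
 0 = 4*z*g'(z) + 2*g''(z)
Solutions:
 g(z) = C1 + C2*erf(z)


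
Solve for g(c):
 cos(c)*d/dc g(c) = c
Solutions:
 g(c) = C1 + Integral(c/cos(c), c)


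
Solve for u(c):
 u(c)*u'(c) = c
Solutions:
 u(c) = -sqrt(C1 + c^2)
 u(c) = sqrt(C1 + c^2)


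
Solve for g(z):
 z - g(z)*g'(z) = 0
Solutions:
 g(z) = -sqrt(C1 + z^2)
 g(z) = sqrt(C1 + z^2)


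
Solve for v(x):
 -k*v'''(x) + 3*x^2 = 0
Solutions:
 v(x) = C1 + C2*x + C3*x^2 + x^5/(20*k)


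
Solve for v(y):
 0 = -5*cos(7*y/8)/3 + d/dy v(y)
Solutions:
 v(y) = C1 + 40*sin(7*y/8)/21


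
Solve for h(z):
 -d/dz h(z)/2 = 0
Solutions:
 h(z) = C1


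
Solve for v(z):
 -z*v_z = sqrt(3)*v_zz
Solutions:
 v(z) = C1 + C2*erf(sqrt(2)*3^(3/4)*z/6)


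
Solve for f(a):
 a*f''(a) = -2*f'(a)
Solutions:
 f(a) = C1 + C2/a


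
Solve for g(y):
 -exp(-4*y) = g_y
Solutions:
 g(y) = C1 + exp(-4*y)/4


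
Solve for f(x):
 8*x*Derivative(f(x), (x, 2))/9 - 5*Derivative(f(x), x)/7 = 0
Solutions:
 f(x) = C1 + C2*x^(101/56)


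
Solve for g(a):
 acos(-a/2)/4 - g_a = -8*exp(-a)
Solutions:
 g(a) = C1 + a*acos(-a/2)/4 + sqrt(4 - a^2)/4 - 8*exp(-a)


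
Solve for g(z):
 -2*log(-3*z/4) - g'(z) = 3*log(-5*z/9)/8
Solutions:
 g(z) = C1 - 19*z*log(-z)/8 + z*(-log(45) + 3*log(3)/4 + 5*log(5)/8 + 19/8 + 4*log(2))


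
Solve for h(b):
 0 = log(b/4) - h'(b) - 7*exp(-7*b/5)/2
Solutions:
 h(b) = C1 + b*log(b) + b*(-2*log(2) - 1) + 5*exp(-7*b/5)/2


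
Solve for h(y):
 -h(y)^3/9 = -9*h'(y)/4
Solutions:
 h(y) = -9*sqrt(2)*sqrt(-1/(C1 + 4*y))/2
 h(y) = 9*sqrt(2)*sqrt(-1/(C1 + 4*y))/2


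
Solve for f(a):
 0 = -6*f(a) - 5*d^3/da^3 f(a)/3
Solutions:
 f(a) = C3*exp(a*(-18^(1/3)*5^(2/3) + 3*15^(2/3)*2^(1/3))/20)*sin(3*2^(1/3)*3^(1/6)*5^(2/3)*a/10) + C4*exp(a*(-18^(1/3)*5^(2/3) + 3*15^(2/3)*2^(1/3))/20)*cos(3*2^(1/3)*3^(1/6)*5^(2/3)*a/10) + C5*exp(-a*(18^(1/3)*5^(2/3) + 3*15^(2/3)*2^(1/3))/20) + (C1*sin(3*2^(1/3)*3^(1/6)*5^(2/3)*a/10) + C2*cos(3*2^(1/3)*3^(1/6)*5^(2/3)*a/10))*exp(18^(1/3)*5^(2/3)*a/10)


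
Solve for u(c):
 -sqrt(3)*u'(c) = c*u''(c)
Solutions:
 u(c) = C1 + C2*c^(1 - sqrt(3))


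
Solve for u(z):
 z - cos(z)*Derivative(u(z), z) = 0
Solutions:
 u(z) = C1 + Integral(z/cos(z), z)


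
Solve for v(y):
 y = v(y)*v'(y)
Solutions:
 v(y) = -sqrt(C1 + y^2)
 v(y) = sqrt(C1 + y^2)


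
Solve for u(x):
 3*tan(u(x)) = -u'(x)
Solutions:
 u(x) = pi - asin(C1*exp(-3*x))
 u(x) = asin(C1*exp(-3*x))


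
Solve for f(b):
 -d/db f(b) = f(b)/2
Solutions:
 f(b) = C1*exp(-b/2)


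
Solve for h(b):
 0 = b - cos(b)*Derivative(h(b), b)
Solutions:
 h(b) = C1 + Integral(b/cos(b), b)


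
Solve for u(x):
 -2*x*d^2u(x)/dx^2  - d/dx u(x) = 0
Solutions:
 u(x) = C1 + C2*sqrt(x)


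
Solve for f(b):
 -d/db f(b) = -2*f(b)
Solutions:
 f(b) = C1*exp(2*b)


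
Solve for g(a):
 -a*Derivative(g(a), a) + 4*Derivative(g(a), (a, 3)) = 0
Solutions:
 g(a) = C1 + Integral(C2*airyai(2^(1/3)*a/2) + C3*airybi(2^(1/3)*a/2), a)


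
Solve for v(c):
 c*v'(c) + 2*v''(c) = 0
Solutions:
 v(c) = C1 + C2*erf(c/2)


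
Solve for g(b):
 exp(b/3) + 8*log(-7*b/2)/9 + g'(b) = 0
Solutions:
 g(b) = C1 - 8*b*log(-b)/9 + 8*b*(-log(7) + log(2) + 1)/9 - 3*exp(b/3)


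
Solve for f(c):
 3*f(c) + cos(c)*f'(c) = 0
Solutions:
 f(c) = C1*(sin(c) - 1)^(3/2)/(sin(c) + 1)^(3/2)


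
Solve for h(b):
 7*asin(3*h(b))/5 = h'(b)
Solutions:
 Integral(1/asin(3*_y), (_y, h(b))) = C1 + 7*b/5


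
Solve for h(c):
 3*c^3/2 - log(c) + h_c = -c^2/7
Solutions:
 h(c) = C1 - 3*c^4/8 - c^3/21 + c*log(c) - c


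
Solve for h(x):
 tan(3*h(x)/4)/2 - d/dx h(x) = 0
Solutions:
 h(x) = -4*asin(C1*exp(3*x/8))/3 + 4*pi/3
 h(x) = 4*asin(C1*exp(3*x/8))/3


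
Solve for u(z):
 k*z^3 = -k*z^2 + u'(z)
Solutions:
 u(z) = C1 + k*z^4/4 + k*z^3/3


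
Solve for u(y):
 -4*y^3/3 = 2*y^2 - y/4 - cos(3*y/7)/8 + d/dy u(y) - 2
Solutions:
 u(y) = C1 - y^4/3 - 2*y^3/3 + y^2/8 + 2*y + 7*sin(3*y/7)/24


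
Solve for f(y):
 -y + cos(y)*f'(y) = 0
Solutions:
 f(y) = C1 + Integral(y/cos(y), y)


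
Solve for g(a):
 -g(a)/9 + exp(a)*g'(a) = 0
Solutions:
 g(a) = C1*exp(-exp(-a)/9)


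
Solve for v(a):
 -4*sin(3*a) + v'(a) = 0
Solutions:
 v(a) = C1 - 4*cos(3*a)/3


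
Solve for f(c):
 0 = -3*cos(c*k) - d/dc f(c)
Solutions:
 f(c) = C1 - 3*sin(c*k)/k


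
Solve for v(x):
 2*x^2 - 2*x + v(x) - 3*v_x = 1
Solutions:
 v(x) = C1*exp(x/3) - 2*x^2 - 10*x - 29


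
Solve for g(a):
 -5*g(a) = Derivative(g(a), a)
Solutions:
 g(a) = C1*exp(-5*a)


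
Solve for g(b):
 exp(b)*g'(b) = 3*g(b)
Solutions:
 g(b) = C1*exp(-3*exp(-b))


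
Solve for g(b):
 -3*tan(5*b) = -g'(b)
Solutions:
 g(b) = C1 - 3*log(cos(5*b))/5


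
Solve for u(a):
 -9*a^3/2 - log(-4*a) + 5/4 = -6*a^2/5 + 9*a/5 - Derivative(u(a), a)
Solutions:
 u(a) = C1 + 9*a^4/8 - 2*a^3/5 + 9*a^2/10 + a*log(-a) + a*(-9/4 + 2*log(2))


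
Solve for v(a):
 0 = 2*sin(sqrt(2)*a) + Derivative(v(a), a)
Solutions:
 v(a) = C1 + sqrt(2)*cos(sqrt(2)*a)


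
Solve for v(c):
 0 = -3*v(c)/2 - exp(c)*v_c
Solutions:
 v(c) = C1*exp(3*exp(-c)/2)


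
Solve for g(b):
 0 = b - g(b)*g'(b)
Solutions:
 g(b) = -sqrt(C1 + b^2)
 g(b) = sqrt(C1 + b^2)


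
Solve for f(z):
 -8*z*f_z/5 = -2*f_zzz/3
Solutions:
 f(z) = C1 + Integral(C2*airyai(12^(1/3)*5^(2/3)*z/5) + C3*airybi(12^(1/3)*5^(2/3)*z/5), z)


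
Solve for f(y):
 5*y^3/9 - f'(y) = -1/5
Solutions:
 f(y) = C1 + 5*y^4/36 + y/5


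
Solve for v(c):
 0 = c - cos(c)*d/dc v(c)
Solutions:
 v(c) = C1 + Integral(c/cos(c), c)


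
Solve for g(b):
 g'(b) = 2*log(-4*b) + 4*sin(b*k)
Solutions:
 g(b) = C1 + 2*b*log(-b) - 2*b + 4*b*log(2) + 4*Piecewise((-cos(b*k)/k, Ne(k, 0)), (0, True))


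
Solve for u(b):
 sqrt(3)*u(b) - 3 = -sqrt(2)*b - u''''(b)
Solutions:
 u(b) = -sqrt(6)*b/3 + (C1*sin(sqrt(2)*3^(1/8)*b/2) + C2*cos(sqrt(2)*3^(1/8)*b/2))*exp(-sqrt(2)*3^(1/8)*b/2) + (C3*sin(sqrt(2)*3^(1/8)*b/2) + C4*cos(sqrt(2)*3^(1/8)*b/2))*exp(sqrt(2)*3^(1/8)*b/2) + sqrt(3)


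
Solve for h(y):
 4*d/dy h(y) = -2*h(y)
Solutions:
 h(y) = C1*exp(-y/2)


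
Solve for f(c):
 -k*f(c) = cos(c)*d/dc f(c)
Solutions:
 f(c) = C1*exp(k*(log(sin(c) - 1) - log(sin(c) + 1))/2)


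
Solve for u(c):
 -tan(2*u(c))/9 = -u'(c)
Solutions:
 u(c) = -asin(C1*exp(2*c/9))/2 + pi/2
 u(c) = asin(C1*exp(2*c/9))/2


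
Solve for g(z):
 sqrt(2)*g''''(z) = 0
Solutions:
 g(z) = C1 + C2*z + C3*z^2 + C4*z^3


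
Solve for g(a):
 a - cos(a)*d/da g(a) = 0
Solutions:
 g(a) = C1 + Integral(a/cos(a), a)


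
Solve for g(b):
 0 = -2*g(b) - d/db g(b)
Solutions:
 g(b) = C1*exp(-2*b)


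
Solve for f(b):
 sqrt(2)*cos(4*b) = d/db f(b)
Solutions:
 f(b) = C1 + sqrt(2)*sin(4*b)/4


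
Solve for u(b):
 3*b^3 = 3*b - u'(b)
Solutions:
 u(b) = C1 - 3*b^4/4 + 3*b^2/2


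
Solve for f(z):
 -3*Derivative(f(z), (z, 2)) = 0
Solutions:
 f(z) = C1 + C2*z


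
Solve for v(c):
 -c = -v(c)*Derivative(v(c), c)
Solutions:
 v(c) = -sqrt(C1 + c^2)
 v(c) = sqrt(C1 + c^2)


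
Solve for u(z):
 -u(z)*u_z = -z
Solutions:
 u(z) = -sqrt(C1 + z^2)
 u(z) = sqrt(C1 + z^2)


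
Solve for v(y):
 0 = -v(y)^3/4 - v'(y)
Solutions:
 v(y) = -sqrt(2)*sqrt(-1/(C1 - y))
 v(y) = sqrt(2)*sqrt(-1/(C1 - y))


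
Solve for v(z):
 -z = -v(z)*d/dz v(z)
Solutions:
 v(z) = -sqrt(C1 + z^2)
 v(z) = sqrt(C1 + z^2)


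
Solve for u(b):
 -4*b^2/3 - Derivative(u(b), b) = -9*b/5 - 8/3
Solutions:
 u(b) = C1 - 4*b^3/9 + 9*b^2/10 + 8*b/3


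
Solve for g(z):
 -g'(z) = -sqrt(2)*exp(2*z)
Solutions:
 g(z) = C1 + sqrt(2)*exp(2*z)/2


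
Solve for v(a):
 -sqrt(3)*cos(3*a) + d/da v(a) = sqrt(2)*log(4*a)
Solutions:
 v(a) = C1 + sqrt(2)*a*(log(a) - 1) + 2*sqrt(2)*a*log(2) + sqrt(3)*sin(3*a)/3


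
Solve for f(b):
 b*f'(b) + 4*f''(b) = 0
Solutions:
 f(b) = C1 + C2*erf(sqrt(2)*b/4)


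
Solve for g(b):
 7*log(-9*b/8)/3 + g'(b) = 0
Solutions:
 g(b) = C1 - 7*b*log(-b)/3 + b*(-14*log(3)/3 + 7/3 + 7*log(2))


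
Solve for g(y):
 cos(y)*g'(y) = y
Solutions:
 g(y) = C1 + Integral(y/cos(y), y)


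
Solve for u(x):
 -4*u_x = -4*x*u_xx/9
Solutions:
 u(x) = C1 + C2*x^10


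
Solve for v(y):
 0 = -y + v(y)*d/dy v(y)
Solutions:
 v(y) = -sqrt(C1 + y^2)
 v(y) = sqrt(C1 + y^2)


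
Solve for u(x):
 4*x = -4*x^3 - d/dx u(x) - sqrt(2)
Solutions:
 u(x) = C1 - x^4 - 2*x^2 - sqrt(2)*x


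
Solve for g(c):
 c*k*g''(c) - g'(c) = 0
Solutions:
 g(c) = C1 + c^(((re(k) + 1)*re(k) + im(k)^2)/(re(k)^2 + im(k)^2))*(C2*sin(log(c)*Abs(im(k))/(re(k)^2 + im(k)^2)) + C3*cos(log(c)*im(k)/(re(k)^2 + im(k)^2)))


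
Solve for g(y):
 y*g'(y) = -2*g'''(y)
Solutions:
 g(y) = C1 + Integral(C2*airyai(-2^(2/3)*y/2) + C3*airybi(-2^(2/3)*y/2), y)


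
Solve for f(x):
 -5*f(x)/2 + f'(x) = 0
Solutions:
 f(x) = C1*exp(5*x/2)


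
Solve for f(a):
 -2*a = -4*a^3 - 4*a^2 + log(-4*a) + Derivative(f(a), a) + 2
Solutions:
 f(a) = C1 + a^4 + 4*a^3/3 - a^2 - a*log(-a) + a*(-2*log(2) - 1)


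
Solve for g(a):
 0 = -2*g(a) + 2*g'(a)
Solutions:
 g(a) = C1*exp(a)


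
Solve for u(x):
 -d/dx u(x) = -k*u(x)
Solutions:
 u(x) = C1*exp(k*x)


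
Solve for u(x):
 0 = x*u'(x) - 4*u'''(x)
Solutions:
 u(x) = C1 + Integral(C2*airyai(2^(1/3)*x/2) + C3*airybi(2^(1/3)*x/2), x)


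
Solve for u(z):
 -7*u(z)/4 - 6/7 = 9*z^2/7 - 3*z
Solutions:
 u(z) = -36*z^2/49 + 12*z/7 - 24/49


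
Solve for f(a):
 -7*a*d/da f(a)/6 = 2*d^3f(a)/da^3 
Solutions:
 f(a) = C1 + Integral(C2*airyai(-126^(1/3)*a/6) + C3*airybi(-126^(1/3)*a/6), a)


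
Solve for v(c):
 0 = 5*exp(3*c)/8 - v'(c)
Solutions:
 v(c) = C1 + 5*exp(3*c)/24


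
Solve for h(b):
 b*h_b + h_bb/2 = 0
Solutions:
 h(b) = C1 + C2*erf(b)


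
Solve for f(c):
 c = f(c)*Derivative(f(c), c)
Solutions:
 f(c) = -sqrt(C1 + c^2)
 f(c) = sqrt(C1 + c^2)


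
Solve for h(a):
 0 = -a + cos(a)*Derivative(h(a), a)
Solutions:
 h(a) = C1 + Integral(a/cos(a), a)


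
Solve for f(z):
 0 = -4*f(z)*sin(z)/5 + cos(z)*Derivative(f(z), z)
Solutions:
 f(z) = C1/cos(z)^(4/5)


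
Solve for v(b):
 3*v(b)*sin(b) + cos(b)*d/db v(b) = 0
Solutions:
 v(b) = C1*cos(b)^3


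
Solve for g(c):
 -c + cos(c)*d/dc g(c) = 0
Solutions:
 g(c) = C1 + Integral(c/cos(c), c)


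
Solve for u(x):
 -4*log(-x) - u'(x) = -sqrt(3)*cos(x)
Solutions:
 u(x) = C1 - 4*x*log(-x) + 4*x + sqrt(3)*sin(x)


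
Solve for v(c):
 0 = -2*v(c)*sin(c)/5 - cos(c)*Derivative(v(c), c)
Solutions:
 v(c) = C1*cos(c)^(2/5)


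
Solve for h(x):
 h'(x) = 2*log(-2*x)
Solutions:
 h(x) = C1 + 2*x*log(-x) + 2*x*(-1 + log(2))


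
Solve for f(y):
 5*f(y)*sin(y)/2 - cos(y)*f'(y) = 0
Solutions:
 f(y) = C1/cos(y)^(5/2)


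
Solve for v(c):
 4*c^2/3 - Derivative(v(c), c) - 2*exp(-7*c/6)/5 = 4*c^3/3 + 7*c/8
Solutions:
 v(c) = C1 - c^4/3 + 4*c^3/9 - 7*c^2/16 + 12*exp(-7*c/6)/35


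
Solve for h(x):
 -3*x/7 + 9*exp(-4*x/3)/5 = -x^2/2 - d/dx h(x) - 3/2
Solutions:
 h(x) = C1 - x^3/6 + 3*x^2/14 - 3*x/2 + 27*exp(-4*x/3)/20


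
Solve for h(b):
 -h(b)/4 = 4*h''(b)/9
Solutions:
 h(b) = C1*sin(3*b/4) + C2*cos(3*b/4)


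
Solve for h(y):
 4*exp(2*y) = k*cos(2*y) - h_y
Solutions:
 h(y) = C1 + k*sin(2*y)/2 - 2*exp(2*y)


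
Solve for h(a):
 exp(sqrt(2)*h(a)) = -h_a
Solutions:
 h(a) = sqrt(2)*(2*log(1/(C1 + a)) - log(2))/4


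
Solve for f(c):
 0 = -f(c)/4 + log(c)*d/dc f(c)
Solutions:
 f(c) = C1*exp(li(c)/4)


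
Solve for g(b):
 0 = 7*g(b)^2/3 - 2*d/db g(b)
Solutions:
 g(b) = -6/(C1 + 7*b)


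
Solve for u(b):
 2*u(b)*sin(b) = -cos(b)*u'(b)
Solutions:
 u(b) = C1*cos(b)^2


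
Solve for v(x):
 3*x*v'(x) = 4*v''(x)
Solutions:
 v(x) = C1 + C2*erfi(sqrt(6)*x/4)


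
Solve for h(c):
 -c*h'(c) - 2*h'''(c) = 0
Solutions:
 h(c) = C1 + Integral(C2*airyai(-2^(2/3)*c/2) + C3*airybi(-2^(2/3)*c/2), c)


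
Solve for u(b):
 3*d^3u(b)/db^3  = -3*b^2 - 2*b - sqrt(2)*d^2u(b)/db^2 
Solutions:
 u(b) = C1 + C2*b + C3*exp(-sqrt(2)*b/3) - sqrt(2)*b^4/8 + b^3*(9 - sqrt(2))/6 + 3*b^2*(2 - 9*sqrt(2))/4


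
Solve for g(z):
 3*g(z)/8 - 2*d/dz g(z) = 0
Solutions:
 g(z) = C1*exp(3*z/16)


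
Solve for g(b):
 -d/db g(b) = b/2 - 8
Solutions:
 g(b) = C1 - b^2/4 + 8*b


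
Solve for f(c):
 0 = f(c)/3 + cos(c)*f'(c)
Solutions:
 f(c) = C1*(sin(c) - 1)^(1/6)/(sin(c) + 1)^(1/6)


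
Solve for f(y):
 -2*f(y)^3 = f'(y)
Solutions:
 f(y) = -sqrt(2)*sqrt(-1/(C1 - 2*y))/2
 f(y) = sqrt(2)*sqrt(-1/(C1 - 2*y))/2


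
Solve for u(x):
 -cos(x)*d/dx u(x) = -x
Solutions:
 u(x) = C1 + Integral(x/cos(x), x)


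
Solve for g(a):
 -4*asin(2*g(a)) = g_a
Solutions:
 Integral(1/asin(2*_y), (_y, g(a))) = C1 - 4*a


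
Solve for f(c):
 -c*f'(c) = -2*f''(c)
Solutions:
 f(c) = C1 + C2*erfi(c/2)


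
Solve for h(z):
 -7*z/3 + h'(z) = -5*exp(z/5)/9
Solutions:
 h(z) = C1 + 7*z^2/6 - 25*exp(z/5)/9


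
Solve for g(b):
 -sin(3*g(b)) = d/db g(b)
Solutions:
 g(b) = -acos((-C1 - exp(6*b))/(C1 - exp(6*b)))/3 + 2*pi/3
 g(b) = acos((-C1 - exp(6*b))/(C1 - exp(6*b)))/3


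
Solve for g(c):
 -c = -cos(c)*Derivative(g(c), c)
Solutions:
 g(c) = C1 + Integral(c/cos(c), c)


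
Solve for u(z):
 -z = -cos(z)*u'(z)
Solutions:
 u(z) = C1 + Integral(z/cos(z), z)


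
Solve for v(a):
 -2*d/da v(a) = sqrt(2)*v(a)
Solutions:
 v(a) = C1*exp(-sqrt(2)*a/2)


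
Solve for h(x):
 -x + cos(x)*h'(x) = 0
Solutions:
 h(x) = C1 + Integral(x/cos(x), x)


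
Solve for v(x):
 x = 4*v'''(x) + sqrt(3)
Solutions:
 v(x) = C1 + C2*x + C3*x^2 + x^4/96 - sqrt(3)*x^3/24


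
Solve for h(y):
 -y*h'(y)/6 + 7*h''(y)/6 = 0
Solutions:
 h(y) = C1 + C2*erfi(sqrt(14)*y/14)


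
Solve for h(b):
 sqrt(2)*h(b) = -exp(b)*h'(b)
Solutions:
 h(b) = C1*exp(sqrt(2)*exp(-b))


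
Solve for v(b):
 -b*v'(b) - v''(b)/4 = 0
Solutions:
 v(b) = C1 + C2*erf(sqrt(2)*b)


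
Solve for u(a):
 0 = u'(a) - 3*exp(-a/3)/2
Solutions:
 u(a) = C1 - 9*exp(-a/3)/2


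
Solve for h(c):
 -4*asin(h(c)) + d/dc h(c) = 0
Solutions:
 Integral(1/asin(_y), (_y, h(c))) = C1 + 4*c


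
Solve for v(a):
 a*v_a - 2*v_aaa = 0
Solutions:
 v(a) = C1 + Integral(C2*airyai(2^(2/3)*a/2) + C3*airybi(2^(2/3)*a/2), a)


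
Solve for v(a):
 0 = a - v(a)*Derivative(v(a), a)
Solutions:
 v(a) = -sqrt(C1 + a^2)
 v(a) = sqrt(C1 + a^2)


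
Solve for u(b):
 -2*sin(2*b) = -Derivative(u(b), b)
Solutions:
 u(b) = C1 - cos(2*b)


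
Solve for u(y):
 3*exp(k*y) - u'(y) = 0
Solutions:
 u(y) = C1 + 3*exp(k*y)/k


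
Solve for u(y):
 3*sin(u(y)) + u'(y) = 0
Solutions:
 u(y) = -acos((-C1 - exp(6*y))/(C1 - exp(6*y))) + 2*pi
 u(y) = acos((-C1 - exp(6*y))/(C1 - exp(6*y)))


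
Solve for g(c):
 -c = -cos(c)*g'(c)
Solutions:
 g(c) = C1 + Integral(c/cos(c), c)


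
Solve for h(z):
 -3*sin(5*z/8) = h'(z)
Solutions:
 h(z) = C1 + 24*cos(5*z/8)/5


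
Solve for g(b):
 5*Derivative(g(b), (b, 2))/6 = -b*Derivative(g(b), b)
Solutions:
 g(b) = C1 + C2*erf(sqrt(15)*b/5)


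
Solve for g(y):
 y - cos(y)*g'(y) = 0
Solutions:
 g(y) = C1 + Integral(y/cos(y), y)


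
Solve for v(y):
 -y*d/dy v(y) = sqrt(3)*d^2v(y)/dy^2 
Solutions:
 v(y) = C1 + C2*erf(sqrt(2)*3^(3/4)*y/6)


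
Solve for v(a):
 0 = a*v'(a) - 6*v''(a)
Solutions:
 v(a) = C1 + C2*erfi(sqrt(3)*a/6)


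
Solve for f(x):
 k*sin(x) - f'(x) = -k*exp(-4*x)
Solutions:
 f(x) = C1 - k*cos(x) - k*exp(-4*x)/4


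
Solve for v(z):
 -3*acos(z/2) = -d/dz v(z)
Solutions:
 v(z) = C1 + 3*z*acos(z/2) - 3*sqrt(4 - z^2)


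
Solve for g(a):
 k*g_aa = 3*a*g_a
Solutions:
 g(a) = C1 + C2*erf(sqrt(6)*a*sqrt(-1/k)/2)/sqrt(-1/k)


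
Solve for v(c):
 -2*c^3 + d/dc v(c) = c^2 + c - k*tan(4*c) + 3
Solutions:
 v(c) = C1 + c^4/2 + c^3/3 + c^2/2 + 3*c + k*log(cos(4*c))/4


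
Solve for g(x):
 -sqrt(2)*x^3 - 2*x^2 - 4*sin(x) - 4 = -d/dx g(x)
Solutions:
 g(x) = C1 + sqrt(2)*x^4/4 + 2*x^3/3 + 4*x - 4*cos(x)


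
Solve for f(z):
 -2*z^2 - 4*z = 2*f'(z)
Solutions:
 f(z) = C1 - z^3/3 - z^2


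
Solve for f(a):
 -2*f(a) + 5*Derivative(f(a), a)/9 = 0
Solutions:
 f(a) = C1*exp(18*a/5)


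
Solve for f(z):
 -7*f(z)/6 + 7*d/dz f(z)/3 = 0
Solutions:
 f(z) = C1*exp(z/2)


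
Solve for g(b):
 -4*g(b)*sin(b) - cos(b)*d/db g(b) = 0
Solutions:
 g(b) = C1*cos(b)^4


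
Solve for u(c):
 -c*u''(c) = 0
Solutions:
 u(c) = C1 + C2*c


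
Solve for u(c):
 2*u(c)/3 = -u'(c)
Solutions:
 u(c) = C1*exp(-2*c/3)


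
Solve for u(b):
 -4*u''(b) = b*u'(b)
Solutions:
 u(b) = C1 + C2*erf(sqrt(2)*b/4)


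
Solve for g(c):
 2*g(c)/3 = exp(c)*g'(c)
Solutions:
 g(c) = C1*exp(-2*exp(-c)/3)


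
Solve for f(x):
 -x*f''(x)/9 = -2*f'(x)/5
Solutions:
 f(x) = C1 + C2*x^(23/5)


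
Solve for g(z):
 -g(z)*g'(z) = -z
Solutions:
 g(z) = -sqrt(C1 + z^2)
 g(z) = sqrt(C1 + z^2)


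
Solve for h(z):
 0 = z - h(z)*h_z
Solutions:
 h(z) = -sqrt(C1 + z^2)
 h(z) = sqrt(C1 + z^2)


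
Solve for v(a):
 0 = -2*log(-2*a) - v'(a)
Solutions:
 v(a) = C1 - 2*a*log(-a) + 2*a*(1 - log(2))


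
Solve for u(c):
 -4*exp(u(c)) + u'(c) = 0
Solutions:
 u(c) = log(-1/(C1 + 4*c))


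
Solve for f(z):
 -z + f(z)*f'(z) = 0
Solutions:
 f(z) = -sqrt(C1 + z^2)
 f(z) = sqrt(C1 + z^2)


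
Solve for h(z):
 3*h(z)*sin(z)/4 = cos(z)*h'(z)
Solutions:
 h(z) = C1/cos(z)^(3/4)


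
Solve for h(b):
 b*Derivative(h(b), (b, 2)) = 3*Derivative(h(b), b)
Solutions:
 h(b) = C1 + C2*b^4


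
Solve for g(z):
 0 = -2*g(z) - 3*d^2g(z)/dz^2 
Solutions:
 g(z) = C1*sin(sqrt(6)*z/3) + C2*cos(sqrt(6)*z/3)


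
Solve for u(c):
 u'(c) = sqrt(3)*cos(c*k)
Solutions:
 u(c) = C1 + sqrt(3)*sin(c*k)/k


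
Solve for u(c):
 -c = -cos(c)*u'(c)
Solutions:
 u(c) = C1 + Integral(c/cos(c), c)


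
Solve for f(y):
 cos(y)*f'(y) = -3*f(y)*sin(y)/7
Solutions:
 f(y) = C1*cos(y)^(3/7)


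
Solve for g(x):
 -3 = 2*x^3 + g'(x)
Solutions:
 g(x) = C1 - x^4/2 - 3*x


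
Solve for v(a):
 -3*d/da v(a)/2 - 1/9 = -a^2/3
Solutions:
 v(a) = C1 + 2*a^3/27 - 2*a/27


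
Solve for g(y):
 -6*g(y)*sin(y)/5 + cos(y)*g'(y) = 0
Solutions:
 g(y) = C1/cos(y)^(6/5)


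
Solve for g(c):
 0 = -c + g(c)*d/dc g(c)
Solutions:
 g(c) = -sqrt(C1 + c^2)
 g(c) = sqrt(C1 + c^2)


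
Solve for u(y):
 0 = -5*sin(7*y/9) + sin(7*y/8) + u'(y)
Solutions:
 u(y) = C1 - 45*cos(7*y/9)/7 + 8*cos(7*y/8)/7


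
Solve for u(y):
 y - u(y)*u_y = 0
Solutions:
 u(y) = -sqrt(C1 + y^2)
 u(y) = sqrt(C1 + y^2)


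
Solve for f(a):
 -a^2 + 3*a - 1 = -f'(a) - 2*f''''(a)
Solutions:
 f(a) = C1 + C4*exp(-2^(2/3)*a/2) + a^3/3 - 3*a^2/2 + a + (C2*sin(2^(2/3)*sqrt(3)*a/4) + C3*cos(2^(2/3)*sqrt(3)*a/4))*exp(2^(2/3)*a/4)


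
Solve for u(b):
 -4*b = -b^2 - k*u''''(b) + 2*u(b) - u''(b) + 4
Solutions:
 u(b) = C1*exp(-sqrt(2)*b*sqrt((-sqrt(8*k + 1) - 1)/k)/2) + C2*exp(sqrt(2)*b*sqrt((-sqrt(8*k + 1) - 1)/k)/2) + C3*exp(-sqrt(2)*b*sqrt((sqrt(8*k + 1) - 1)/k)/2) + C4*exp(sqrt(2)*b*sqrt((sqrt(8*k + 1) - 1)/k)/2) + b^2/2 - 2*b - 3/2


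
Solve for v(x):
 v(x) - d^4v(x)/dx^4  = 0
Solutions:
 v(x) = C1*exp(-x) + C2*exp(x) + C3*sin(x) + C4*cos(x)


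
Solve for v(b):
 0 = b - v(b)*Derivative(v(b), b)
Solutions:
 v(b) = -sqrt(C1 + b^2)
 v(b) = sqrt(C1 + b^2)


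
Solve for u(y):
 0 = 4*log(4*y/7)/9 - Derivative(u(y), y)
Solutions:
 u(y) = C1 + 4*y*log(y)/9 - 4*y*log(7)/9 - 4*y/9 + 8*y*log(2)/9


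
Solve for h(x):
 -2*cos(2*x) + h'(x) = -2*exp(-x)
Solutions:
 h(x) = C1 + sin(2*x) + 2*exp(-x)


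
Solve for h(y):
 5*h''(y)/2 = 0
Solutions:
 h(y) = C1 + C2*y


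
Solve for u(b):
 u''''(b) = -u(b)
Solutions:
 u(b) = (C1*sin(sqrt(2)*b/2) + C2*cos(sqrt(2)*b/2))*exp(-sqrt(2)*b/2) + (C3*sin(sqrt(2)*b/2) + C4*cos(sqrt(2)*b/2))*exp(sqrt(2)*b/2)


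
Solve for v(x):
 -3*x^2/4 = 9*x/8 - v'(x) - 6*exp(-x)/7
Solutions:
 v(x) = C1 + x^3/4 + 9*x^2/16 + 6*exp(-x)/7


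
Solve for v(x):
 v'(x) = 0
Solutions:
 v(x) = C1


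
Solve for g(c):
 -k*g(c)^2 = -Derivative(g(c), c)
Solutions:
 g(c) = -1/(C1 + c*k)


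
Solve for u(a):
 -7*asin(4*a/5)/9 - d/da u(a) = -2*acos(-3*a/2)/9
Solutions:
 u(a) = C1 + 2*a*acos(-3*a/2)/9 - 7*a*asin(4*a/5)/9 + 2*sqrt(4 - 9*a^2)/27 - 7*sqrt(25 - 16*a^2)/36


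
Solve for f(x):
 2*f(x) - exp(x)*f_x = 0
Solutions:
 f(x) = C1*exp(-2*exp(-x))


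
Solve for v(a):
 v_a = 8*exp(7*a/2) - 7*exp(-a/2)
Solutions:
 v(a) = C1 + 16*exp(7*a/2)/7 + 14*exp(-a/2)


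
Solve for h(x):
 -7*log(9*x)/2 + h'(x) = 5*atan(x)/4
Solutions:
 h(x) = C1 + 7*x*log(x)/2 + 5*x*atan(x)/4 - 7*x/2 + 7*x*log(3) - 5*log(x^2 + 1)/8


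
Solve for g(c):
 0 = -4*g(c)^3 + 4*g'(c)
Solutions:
 g(c) = -sqrt(2)*sqrt(-1/(C1 + c))/2
 g(c) = sqrt(2)*sqrt(-1/(C1 + c))/2


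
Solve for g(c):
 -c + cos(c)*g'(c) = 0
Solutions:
 g(c) = C1 + Integral(c/cos(c), c)


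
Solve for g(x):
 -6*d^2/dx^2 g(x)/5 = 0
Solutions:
 g(x) = C1 + C2*x


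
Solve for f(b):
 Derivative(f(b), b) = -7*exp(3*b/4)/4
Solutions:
 f(b) = C1 - 7*exp(3*b/4)/3


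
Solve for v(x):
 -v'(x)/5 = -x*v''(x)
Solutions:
 v(x) = C1 + C2*x^(6/5)
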